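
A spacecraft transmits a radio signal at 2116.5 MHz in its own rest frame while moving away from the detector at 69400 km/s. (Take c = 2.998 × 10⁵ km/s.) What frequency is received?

β = v/c = 69400/299800 = 0.2315.
Relativistic Doppler for frequency: f' = f₀ · √((1 − β)/(1 + β)).
f' = 2116.5 × √(0.7685/1.2315) = 2116.5 × 0.78997 ≈ 1672.0 MHz.

1672.0 MHz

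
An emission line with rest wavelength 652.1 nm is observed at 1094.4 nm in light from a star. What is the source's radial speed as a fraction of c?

0.476c

λ'/λ₀ = 1.6783 > 1 (redshift), so the source is receding.
λ'/λ₀ = √((1 + β)/(1 − β)) for a receding source ⇒ β = (r² − 1)/(r² + 1) with r = λ'/λ₀.
β = (2.8166 − 1)/(2.8166 + 1) ≈ 0.476.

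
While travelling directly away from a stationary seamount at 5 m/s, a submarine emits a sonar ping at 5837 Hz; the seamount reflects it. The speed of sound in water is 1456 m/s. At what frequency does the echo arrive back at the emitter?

5797 Hz

The seamount receives the sound from a moving source: f₁ = f₀ · v/(v + v_e) = 5837 × 1456/1461 ≈ 5817 Hz.
On the return leg the submarine is a moving observer: f₂ = f₁ · (v − v_e)/v = 5817 × 1451/1456 ≈ 5797 Hz.
Equivalently f₂ = f₀ · (v − v_e)/(v + v_e).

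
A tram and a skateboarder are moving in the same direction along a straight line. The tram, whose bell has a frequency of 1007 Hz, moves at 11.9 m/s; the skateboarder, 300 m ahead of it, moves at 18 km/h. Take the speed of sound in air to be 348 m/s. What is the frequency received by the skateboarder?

18 km/h = 5 m/s.
The skateboarder is ahead, so the tram is moving toward it while the skateboarder is moving away from the tram.
Both move, so f' = f · (v − v_o)/(v − v_s).
f' = 1007 × (348 − 5)/(348 − 11.9) = 1007 × 343/336.1 ≈ 1028 Hz.

1028 Hz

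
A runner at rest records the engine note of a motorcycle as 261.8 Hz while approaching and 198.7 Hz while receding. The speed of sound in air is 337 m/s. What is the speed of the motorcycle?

f₁/f₂ = (v + v_s)/(v − v_s), so v_s = v · (f₁ − f₂)/(f₁ + f₂).
v_s = 337 × (261.8 − 198.7)/(261.8 + 198.7) = 337 × 63.1/460.5 ≈ 46 m/s.

46 m/s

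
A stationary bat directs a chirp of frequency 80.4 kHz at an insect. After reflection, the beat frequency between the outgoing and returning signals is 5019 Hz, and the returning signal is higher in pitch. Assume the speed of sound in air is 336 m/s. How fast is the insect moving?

10.2 m/s

Double Doppler shift off a moving reflector: f₂ = f₀ · (v + u)/(v − u) (u > 0 toward emitter).
Returning signal is higher, so f₂ = f₀ + Δf = 80400 + 5019 = 85419 Hz.
Rearranging, u = v · (f₂ − f₀)/(f₂ + f₀) = 336 × 5019/165819 ≈ 10.2 m/s.
So the insect is moving at 10.2 m/s toward the emitter.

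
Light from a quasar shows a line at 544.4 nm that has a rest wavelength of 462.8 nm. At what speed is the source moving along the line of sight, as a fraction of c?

0.161

λ'/λ₀ = 1.1763 > 1 (redshift), so the source is receding.
λ'/λ₀ = √((1 + β)/(1 − β)) for a receding source ⇒ β = (r² − 1)/(r² + 1) with r = λ'/λ₀.
β = (1.3837 − 1)/(1.3837 + 1) ≈ 0.161.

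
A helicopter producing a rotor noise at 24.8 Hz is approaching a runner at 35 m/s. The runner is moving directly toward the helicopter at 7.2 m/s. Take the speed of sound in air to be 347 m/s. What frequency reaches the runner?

28.2 Hz

General Doppler shift: f' = f · (v + v_o)/(v − v_s).
f' = 24.8 × (347 + 7.2)/(347 − 35) = 24.8 × 354.2/312 ≈ 28.2 Hz.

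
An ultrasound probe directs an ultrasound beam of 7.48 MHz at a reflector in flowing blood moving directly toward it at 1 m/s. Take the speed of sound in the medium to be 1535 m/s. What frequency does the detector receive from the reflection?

7.490 MHz

At the reflector in flowing blood (a moving observer), f₁ = f₀ · (v + u)/v = 7.48 × 1536/1535 ≈ 7.485 MHz.
The reflection then acts as a moving source: f₂ = f₁ · v/(v − u) ≈ 7.490 MHz.
Equivalently f₂ = f₀ · (v + u)/(v − u).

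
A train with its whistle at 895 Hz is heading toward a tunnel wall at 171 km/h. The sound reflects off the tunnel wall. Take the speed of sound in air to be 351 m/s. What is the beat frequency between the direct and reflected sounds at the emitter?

280 Hz

171 km/h = 47.5 m/s.
The tunnel wall receives the sound from a moving source: f₁ = f₀ · v/(v − v_e) = 895 × 351/303.5 ≈ 1035 Hz.
On the return leg the train is a moving observer: f₂ = f₁ · (v + v_e)/v = 1035 × 398.5/351 ≈ 1175 Hz.
Equivalently f₂ = f₀ · (v + v_e)/(v − v_e).
Beat against the emitted tone: |f₂ − f₀| = 2v_e·f₀/(v − v_e) = 2 × 47.5 × 895/303.5 ≈ 280 Hz.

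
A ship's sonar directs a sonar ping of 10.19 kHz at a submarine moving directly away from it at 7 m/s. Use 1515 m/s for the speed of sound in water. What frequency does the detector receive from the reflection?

At the submarine (a moving observer), f₁ = f₀ · (v − u)/v = 10.19 × 1508/1515 ≈ 10.14 kHz.
On reflection it acts as a source moving away from the stationary detector: f₂ = f₁ · v/(v + u) = 10.14 × 1515/1522 ≈ 10.10 kHz.
Equivalently f₂ = f₀ · (v − u)/(v + u).

10.10 kHz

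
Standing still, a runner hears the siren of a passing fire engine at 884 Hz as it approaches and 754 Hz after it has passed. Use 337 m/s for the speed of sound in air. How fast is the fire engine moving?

f₁/f₂ = (v + v_s)/(v − v_s), so v_s = v · (f₁ − f₂)/(f₁ + f₂).
v_s = 337 × (884 − 754)/(884 + 754) = 337 × 130/1638 ≈ 27 m/s.

27 m/s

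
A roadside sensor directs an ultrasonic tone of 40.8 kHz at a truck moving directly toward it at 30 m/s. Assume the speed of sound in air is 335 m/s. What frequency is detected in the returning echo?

At the truck (a moving observer), f₁ = f₀ · (v + u)/v = 40.8 × 365/335 ≈ 44.5 kHz.
On reflection it acts as a source moving toward the stationary detector: f₂ = f₁ · v/(v − u) = 44.5 × 335/305 ≈ 48.8 kHz.
Equivalently f₂ = f₀ · (v + u)/(v − u).

48.8 kHz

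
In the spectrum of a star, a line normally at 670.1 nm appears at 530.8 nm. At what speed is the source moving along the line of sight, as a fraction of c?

λ'/λ₀ = 0.7921 < 1 (blueshift), so the source is approaching.
λ'/λ₀ = √((1 − β)/(1 + β)) for an approaching source ⇒ β = (1 − r²)/(1 + r²) with r = λ'/λ₀.
β = (1 − 0.6275)/(1 + 0.6275) ≈ 0.229.

0.229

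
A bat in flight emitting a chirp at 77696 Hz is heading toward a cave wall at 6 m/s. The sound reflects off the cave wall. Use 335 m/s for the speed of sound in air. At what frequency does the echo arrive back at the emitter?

80530 Hz

The cave wall receives the sound from a moving source: f₁ = f₀ · v/(v − v_e) = 77696 × 335/329 ≈ 79113 Hz.
On the return leg the bat in flight is a moving observer: f₂ = f₁ · (v + v_e)/v = 79113 × 341/335 ≈ 80530 Hz.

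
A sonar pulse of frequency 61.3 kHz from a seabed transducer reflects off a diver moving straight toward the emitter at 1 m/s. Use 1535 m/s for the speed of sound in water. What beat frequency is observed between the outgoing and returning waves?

80 Hz

At the diver (a moving observer), f₁ = f₀ · (v + u)/v = 61.3 × 1536/1535 ≈ 61.3399 kHz.
The reflection then acts as a moving source: f₂ = f₁ · v/(v − u) ≈ 61.3799 kHz.
Equivalently f₂ = f₀ · (v + u)/(v − u).
Beat frequency (with f₀ = 61300 Hz): |f₂ − f₀| = 2u·f₀/(v − u) = 2 × 1 × 61300/1534 ≈ 80 Hz.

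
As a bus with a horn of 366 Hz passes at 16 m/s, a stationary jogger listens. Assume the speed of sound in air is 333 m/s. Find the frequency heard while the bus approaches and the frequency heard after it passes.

Approaching: f₁ = f · v/(v − v_s) = 366 × 333/317 ≈ 384 Hz.
Receding: f₂ = f · v/(v + v_s) = 366 × 333/349 ≈ 349 Hz.

384 Hz approaching; 349 Hz receding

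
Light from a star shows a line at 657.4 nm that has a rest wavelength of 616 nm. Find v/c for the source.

0.065c

λ'/λ₀ = 1.0672 > 1 (redshift), so the source is receding.
λ'/λ₀ = √((1 + β)/(1 − β)) for a receding source ⇒ β = (r² − 1)/(r² + 1) with r = λ'/λ₀.
β = (1.1389 − 1)/(1.1389 + 1) ≈ 0.065.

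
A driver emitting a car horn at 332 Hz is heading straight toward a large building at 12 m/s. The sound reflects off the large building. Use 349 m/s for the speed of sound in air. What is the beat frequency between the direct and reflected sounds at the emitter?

23.6 Hz

The large building receives the sound from a moving source: f₁ = f₀ · v/(v − v_e) = 332 × 349/337 ≈ 343.8 Hz.
On the return leg the driver is a moving observer: f₂ = f₁ · (v + v_e)/v = 343.8 × 361/349 ≈ 355.6 Hz.
Equivalently f₂ = f₀ · (v + v_e)/(v − v_e).
Beat against the emitted tone: |f₂ − f₀| = 2v_e·f₀/(v − v_e) = 2 × 12 × 332/337 ≈ 23.6 Hz.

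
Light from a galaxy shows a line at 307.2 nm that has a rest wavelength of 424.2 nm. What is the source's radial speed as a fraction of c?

0.312

λ'/λ₀ = 0.7242 < 1 (blueshift), so the source is approaching.
λ'/λ₀ = √((1 − β)/(1 + β)) for an approaching source ⇒ β = (1 − r²)/(1 + r²) with r = λ'/λ₀.
β = (1 − 0.5244)/(1 + 0.5244) ≈ 0.312.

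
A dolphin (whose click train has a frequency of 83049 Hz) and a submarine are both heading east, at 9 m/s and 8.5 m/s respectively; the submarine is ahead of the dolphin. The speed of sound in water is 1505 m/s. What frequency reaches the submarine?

83077 Hz

The submarine is ahead, so the dolphin is moving toward it while the submarine is moving away from the dolphin.
Both move, so f' = f · (v − v_o)/(v − v_s).
f' = 83049 × (1505 − 8.5)/(1505 − 9) = 83049 × 1496.5/1496 ≈ 83077 Hz.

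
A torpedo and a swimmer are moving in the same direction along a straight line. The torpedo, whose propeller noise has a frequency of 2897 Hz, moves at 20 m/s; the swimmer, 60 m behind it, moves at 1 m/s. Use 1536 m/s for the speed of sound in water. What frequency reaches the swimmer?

The swimmer is behind, so the torpedo is moving away from it while the swimmer is moving toward the torpedo.
With source receding and observer approaching, f' = f · (v + v_o)/(v + v_s).
f' = 2897 × (1536 + 1)/(1536 + 20) = 2897 × 1537/1556 ≈ 2862 Hz.

2862 Hz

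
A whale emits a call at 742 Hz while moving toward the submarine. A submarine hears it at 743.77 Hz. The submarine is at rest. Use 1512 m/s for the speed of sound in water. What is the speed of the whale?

3.6 m/s

f' = f · v/(v − v_s) ⇒ v_s = v · |1 − f/f'|.
v_s = 1512 × |1 − 742/743.77| = 1512 × 0.00238 ≈ 3.6 m/s.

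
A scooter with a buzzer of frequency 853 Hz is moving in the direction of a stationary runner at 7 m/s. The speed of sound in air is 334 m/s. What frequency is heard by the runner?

Moving source, stationary observer: f' = f · v/(v − v_s) since the source is approaching.
f' = 853 × 334/(334 − 7) = 853 × 334/327 ≈ 871 Hz.

871 Hz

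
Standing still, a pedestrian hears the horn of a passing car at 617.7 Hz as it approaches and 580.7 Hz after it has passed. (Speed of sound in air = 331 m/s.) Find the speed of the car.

f₁/f₂ = (v + v_s)/(v − v_s), so v_s = v · (f₁ − f₂)/(f₁ + f₂).
v_s = 331 × (617.7 − 580.7)/(617.7 + 580.7) = 331 × 37.0/1198.4 ≈ 10.2 m/s.

10.2 m/s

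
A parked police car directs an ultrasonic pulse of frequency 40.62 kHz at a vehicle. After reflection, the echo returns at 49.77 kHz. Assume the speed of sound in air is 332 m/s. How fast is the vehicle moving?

Double Doppler shift off a moving reflector: f₂ = f₀ · (v + u)/(v − u) (u > 0 toward emitter).
Rearranging, u = v · (f₂ − f₀)/(f₂ + f₀) = 332 × 9.15/90.39 ≈ 34 m/s.
So the vehicle is moving at 34 m/s toward the emitter.

34 m/s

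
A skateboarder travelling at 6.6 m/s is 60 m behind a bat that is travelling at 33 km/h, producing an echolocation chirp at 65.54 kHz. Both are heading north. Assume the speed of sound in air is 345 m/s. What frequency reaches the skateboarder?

65.1 kHz

33 km/h = 9.167 m/s.
The skateboarder is behind, so the bat is moving away from it while the skateboarder is moving toward the bat.
Both move, so f' = f · (v + v_o)/(v + v_s).
f' = 65.54 × (345 + 6.6)/(345 + 9.167) = 65.54 × 351.6/354.17 ≈ 65.1 kHz.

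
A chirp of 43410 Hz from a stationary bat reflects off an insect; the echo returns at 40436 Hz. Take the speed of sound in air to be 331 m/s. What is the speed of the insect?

Double Doppler shift off a moving reflector: f₂ = f₀ · (v + u)/(v − u) (u > 0 toward emitter).
Rearranging, u = v · (f₂ − f₀)/(f₂ + f₀) = 331 × -2974/83846 ≈ -11.7 m/s.
So the insect is moving at 11.7 m/s away from the emitter.

11.7 m/s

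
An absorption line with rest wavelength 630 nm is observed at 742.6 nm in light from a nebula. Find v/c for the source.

0.163

λ'/λ₀ = 1.1787 > 1 (redshift), so the source is receding.
λ'/λ₀ = √((1 + β)/(1 − β)) for a receding source ⇒ β = (r² − 1)/(r² + 1) with r = λ'/λ₀.
β = (1.3894 − 1)/(1.3894 + 1) ≈ 0.163.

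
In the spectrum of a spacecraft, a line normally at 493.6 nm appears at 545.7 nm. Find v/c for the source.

0.100c

λ'/λ₀ = 1.1056 > 1 (redshift), so the source is receding.
λ'/λ₀ = √((1 + β)/(1 − β)) for a receding source ⇒ β = (r² − 1)/(r² + 1) with r = λ'/λ₀.
β = (1.2222 − 1)/(1.2222 + 1) ≈ 0.100.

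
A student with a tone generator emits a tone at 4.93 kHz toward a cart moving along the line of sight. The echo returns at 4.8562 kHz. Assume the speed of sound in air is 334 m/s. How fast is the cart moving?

Double Doppler shift off a moving reflector: f₂ = f₀ · (v + u)/(v − u) (u > 0 toward emitter).
Rearranging, u = v · (f₂ − f₀)/(f₂ + f₀) = 334 × -0.0738/9.7862 ≈ -2.52 m/s.
So the cart is moving at 2.52 m/s away from the emitter.

2.52 m/s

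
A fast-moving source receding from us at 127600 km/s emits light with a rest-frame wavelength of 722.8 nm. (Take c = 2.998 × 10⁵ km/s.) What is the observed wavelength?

β = v/c = 127600/299800 = 0.4256.
Relativistic Doppler for wavelength: λ' = λ₀ · √((1 + β)/(1 − β)).
λ' = 722.8 × √(1.4256/0.5744) = 722.8 × 1.57544 ≈ 1138.7 nm.

1138.7 nm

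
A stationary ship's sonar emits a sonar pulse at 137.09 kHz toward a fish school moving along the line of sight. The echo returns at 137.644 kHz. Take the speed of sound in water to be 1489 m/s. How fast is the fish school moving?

3.0 m/s

Double Doppler shift off a moving reflector: f₂ = f₀ · (v + u)/(v − u) (u > 0 toward emitter).
Rearranging, u = v · (f₂ − f₀)/(f₂ + f₀) = 1489 × 0.554/274.734 ≈ 3.0 m/s.
So the fish school is moving at 3.0 m/s toward the emitter.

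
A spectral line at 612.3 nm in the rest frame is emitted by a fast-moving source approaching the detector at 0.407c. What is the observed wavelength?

Relativistic Doppler for wavelength: λ' = λ₀ · √((1 − β)/(1 + β)).
λ' = 612.3 × √(0.5930/1.4070) = 612.3 × 0.64920 ≈ 397.5 nm.

397.5 nm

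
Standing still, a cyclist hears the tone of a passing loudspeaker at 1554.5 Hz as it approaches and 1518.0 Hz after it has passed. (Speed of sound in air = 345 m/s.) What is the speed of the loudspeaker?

4.1 m/s

f₁/f₂ = (v + v_s)/(v − v_s), so v_s = v · (f₁ − f₂)/(f₁ + f₂).
v_s = 345 × (1554.5 − 1518.0)/(1554.5 + 1518.0) = 345 × 36.5/3072.5 ≈ 4.1 m/s.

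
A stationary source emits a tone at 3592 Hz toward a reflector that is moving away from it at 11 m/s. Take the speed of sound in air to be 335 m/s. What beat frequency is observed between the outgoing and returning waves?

At the reflector (a moving observer), f₁ = f₀ · (v − u)/v = 3592 × 324/335 ≈ 3474 Hz.
On reflection it acts as a source moving away from the stationary detector: f₂ = f₁ · v/(v + u) = 3474 × 335/346 ≈ 3364 Hz.
Equivalently f₂ = f₀ · (v − u)/(v + u).
Beat frequency: |f₂ − f₀| = 2u·f₀/(v + u) = 2 × 11 × 3592/346 ≈ 228 Hz.

228 Hz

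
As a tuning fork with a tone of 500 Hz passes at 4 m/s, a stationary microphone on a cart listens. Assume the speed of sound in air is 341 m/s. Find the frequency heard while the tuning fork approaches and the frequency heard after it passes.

Approaching: f₁ = f · v/(v − v_s) = 500 × 341/337 ≈ 506 Hz.
Receding: f₂ = f · v/(v + v_s) = 500 × 341/345 ≈ 494 Hz.

506 Hz approaching; 494 Hz receding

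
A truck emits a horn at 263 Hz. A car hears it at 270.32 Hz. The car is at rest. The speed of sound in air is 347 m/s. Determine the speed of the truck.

9.4 m/s

f' > f, so the truck is approaching.
f' = f · v/(v − v_s) ⇒ v_s = v · |1 − f/f'|.
v_s = 347 × |1 − 263/270.32| = 347 × 0.02708 ≈ 9.4 m/s.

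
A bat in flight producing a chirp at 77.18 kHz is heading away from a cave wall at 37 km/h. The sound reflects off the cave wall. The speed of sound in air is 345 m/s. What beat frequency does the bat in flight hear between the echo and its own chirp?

37 km/h = 10.28 m/s.
The cave wall receives the sound from a moving source: f₁ = f₀ · v/(v + v_e) = 77.18 × 345/355.28 ≈ 74.95 kHz.
On the return leg the bat in flight is a moving observer: f₂ = f₁ · (v − v_e)/v = 74.95 × 334.72/345 ≈ 72.71 kHz.
Beat against the emitted tone (with f₀ = 77180 Hz): |f₂ − f₀| = 2v_e·f₀/(v + v_e) = 2 × 10.28 × 77180/355.28 ≈ 4465 Hz.

4465 Hz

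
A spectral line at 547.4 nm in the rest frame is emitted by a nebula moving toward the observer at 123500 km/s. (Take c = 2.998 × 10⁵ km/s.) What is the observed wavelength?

353.3 nm

β = v/c = 123500/299800 = 0.4119.
Relativistic Doppler for wavelength: λ' = λ₀ · √((1 − β)/(1 + β)).
λ' = 547.4 × √(0.5881/1.4119) = 547.4 × 0.64536 ≈ 353.3 nm.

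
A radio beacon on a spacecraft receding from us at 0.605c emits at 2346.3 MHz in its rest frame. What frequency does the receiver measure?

1164.0 MHz

Relativistic Doppler for frequency: f' = f₀ · √((1 − β)/(1 + β)).
f' = 2346.3 × √(0.3950/1.6050) = 2346.3 × 0.49609 ≈ 1164.0 MHz.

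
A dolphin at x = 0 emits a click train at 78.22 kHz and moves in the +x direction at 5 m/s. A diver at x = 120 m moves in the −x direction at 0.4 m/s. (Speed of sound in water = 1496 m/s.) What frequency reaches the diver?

The observer lies on the +x side, so the source is heading toward the observer and the observer is heading toward the source.
With source approaching and observer approaching, f' = f · (v + v_o)/(v − v_s).
f' = 78.22 × (1496 + 0.4)/(1496 − 5) = 78.22 × 1496.4/1491 ≈ 78.5 kHz.

78.5 kHz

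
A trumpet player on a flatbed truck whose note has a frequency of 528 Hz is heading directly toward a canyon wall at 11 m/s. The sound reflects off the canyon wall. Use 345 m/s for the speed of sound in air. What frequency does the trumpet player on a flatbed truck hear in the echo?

563 Hz

The canyon wall receives the sound from a moving source: f₁ = f₀ · v/(v − v_e) = 528 × 345/334 ≈ 545 Hz.
On the return leg the trumpet player on a flatbed truck is a moving observer: f₂ = f₁ · (v + v_e)/v = 545 × 356/345 ≈ 563 Hz.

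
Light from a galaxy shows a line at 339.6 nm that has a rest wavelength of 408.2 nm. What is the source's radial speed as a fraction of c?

λ'/λ₀ = 0.8319 < 1 (blueshift), so the source is approaching.
λ'/λ₀ = √((1 − β)/(1 + β)) for an approaching source ⇒ β = (1 − r²)/(1 + r²) with r = λ'/λ₀.
β = (1 − 0.6921)/(1 + 0.6921) ≈ 0.182.

0.182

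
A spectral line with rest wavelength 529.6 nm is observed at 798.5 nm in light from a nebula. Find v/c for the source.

0.389c

λ'/λ₀ = 1.5077 > 1 (redshift), so the source is receding.
λ'/λ₀ = √((1 + β)/(1 − β)) for a receding source ⇒ β = (r² − 1)/(r² + 1) with r = λ'/λ₀.
β = (2.2733 − 1)/(2.2733 + 1) ≈ 0.389.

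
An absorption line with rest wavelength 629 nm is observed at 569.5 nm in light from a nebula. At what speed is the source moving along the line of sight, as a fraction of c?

0.099c

λ'/λ₀ = 0.9054 < 1 (blueshift), so the source is approaching.
λ'/λ₀ = √((1 − β)/(1 + β)) for an approaching source ⇒ β = (1 − r²)/(1 + r²) with r = λ'/λ₀.
β = (1 − 0.8198)/(1 + 0.8198) ≈ 0.099.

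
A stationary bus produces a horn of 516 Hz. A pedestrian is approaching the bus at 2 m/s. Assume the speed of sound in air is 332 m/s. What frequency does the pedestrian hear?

519 Hz

Moving observer, stationary source: f' = f · (v + v_o)/v.
f' = 516 × (332 + 2)/332 = 516 × 334/332 ≈ 519 Hz.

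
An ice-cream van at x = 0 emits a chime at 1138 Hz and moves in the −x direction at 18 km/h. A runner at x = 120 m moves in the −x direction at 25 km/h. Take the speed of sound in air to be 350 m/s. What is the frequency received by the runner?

18 km/h = 5 m/s; 25 km/h = 6.944 m/s.
The observer lies on the +x side, so the source is heading away from the observer and the observer is heading toward the source.
Both move, so f' = f · (v + v_o)/(v + v_s).
f' = 1138 × (350 + 6.944)/(350 + 5) = 1138 × 356.94/355 ≈ 1144 Hz.

1144 Hz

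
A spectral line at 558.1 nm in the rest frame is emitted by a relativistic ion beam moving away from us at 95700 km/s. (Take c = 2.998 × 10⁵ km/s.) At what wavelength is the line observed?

β = v/c = 95700/299800 = 0.3192.
Relativistic Doppler for wavelength: λ' = λ₀ · √((1 + β)/(1 − β)).
λ' = 558.1 × √(1.3192/0.6808) = 558.1 × 1.39204 ≈ 776.9 nm.

776.9 nm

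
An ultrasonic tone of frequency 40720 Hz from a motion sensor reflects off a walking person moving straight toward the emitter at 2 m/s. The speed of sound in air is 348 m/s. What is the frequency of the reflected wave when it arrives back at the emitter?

At the walking person (a moving observer), f₁ = f₀ · (v + u)/v = 40720 × 350/348 ≈ 40954 Hz.
On reflection it acts as a source moving toward the stationary detector: f₂ = f₁ · v/(v − u) = 40954 × 348/346 ≈ 41191 Hz.
Equivalently f₂ = f₀ · (v + u)/(v − u).

41191 Hz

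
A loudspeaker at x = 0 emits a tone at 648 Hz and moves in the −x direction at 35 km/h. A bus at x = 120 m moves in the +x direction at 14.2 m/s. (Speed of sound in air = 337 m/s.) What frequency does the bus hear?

35 km/h = 9.722 m/s.
The observer lies on the +x side, so the source is heading away from the observer and the observer is heading away from the source.
General Doppler shift: f' = f · (v − v_o)/(v + v_s).
f' = 648 × (337 − 14.2)/(337 + 9.722) = 648 × 322.8/346.72 ≈ 603 Hz.

603 Hz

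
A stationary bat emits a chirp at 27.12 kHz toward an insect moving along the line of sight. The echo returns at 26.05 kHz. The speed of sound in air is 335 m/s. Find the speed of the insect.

6.7 m/s

Double Doppler shift off a moving reflector: f₂ = f₀ · (v + u)/(v − u) (u > 0 toward emitter).
Rearranging, u = v · (f₂ − f₀)/(f₂ + f₀) = 335 × -1.07/53.17 ≈ -6.7 m/s.
So the insect is moving at 6.7 m/s away from the emitter.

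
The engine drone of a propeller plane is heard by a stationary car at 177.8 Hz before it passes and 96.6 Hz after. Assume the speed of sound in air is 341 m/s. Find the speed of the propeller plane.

101 m/s

f₁/f₂ = (v + v_s)/(v − v_s), so v_s = v · (f₁ − f₂)/(f₁ + f₂).
v_s = 341 × (177.8 − 96.6)/(177.8 + 96.6) = 341 × 81.2/274.4 ≈ 101 m/s.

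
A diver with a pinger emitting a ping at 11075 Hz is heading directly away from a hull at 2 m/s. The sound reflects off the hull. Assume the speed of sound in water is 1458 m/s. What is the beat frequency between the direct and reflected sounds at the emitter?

30.3 Hz

The hull receives the sound from a moving source: f₁ = f₀ · v/(v + v_e) = 11075 × 1458/1460 ≈ 11059.8 Hz.
On the return leg the diver with a pinger is a moving observer: f₂ = f₁ · (v − v_e)/v = 11059.8 × 1456/1458 ≈ 11044.7 Hz.
Equivalently f₂ = f₀ · (v − v_e)/(v + v_e).
Beat against the emitted tone: |f₂ − f₀| = 2v_e·f₀/(v + v_e) = 2 × 2 × 11075/1460 ≈ 30.3 Hz.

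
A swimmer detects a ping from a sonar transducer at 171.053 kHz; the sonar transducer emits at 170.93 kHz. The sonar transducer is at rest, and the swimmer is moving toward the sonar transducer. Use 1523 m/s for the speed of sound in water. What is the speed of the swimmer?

f' = f · (v + v_o)/v ⇒ v_o = v · |f'/f − 1|.
v_o = 1523 × |171.053/170.93 − 1| = 1523 × 0.0007196 ≈ 1.10 m/s.

1.10 m/s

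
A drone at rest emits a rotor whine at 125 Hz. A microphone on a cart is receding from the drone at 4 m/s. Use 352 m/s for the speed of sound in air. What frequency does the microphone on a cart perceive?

Only the observer moves, away from the source, so f' = f · (v − v_o)/v.
f' = 125 × (352 − 4)/352 = 125 × 348/352 ≈ 124 Hz.

124 Hz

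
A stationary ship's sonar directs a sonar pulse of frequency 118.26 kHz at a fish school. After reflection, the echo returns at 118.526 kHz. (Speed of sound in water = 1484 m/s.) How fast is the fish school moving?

Double Doppler shift off a moving reflector: f₂ = f₀ · (v + u)/(v − u) (u > 0 toward emitter).
Rearranging, u = v · (f₂ − f₀)/(f₂ + f₀) = 1484 × 0.266/236.786 ≈ 1.67 m/s.
So the fish school is moving at 1.67 m/s toward the emitter.

1.67 m/s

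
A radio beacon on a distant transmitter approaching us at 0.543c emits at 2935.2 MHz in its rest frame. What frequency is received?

Relativistic Doppler for frequency: f' = f₀ · √((1 + β)/(1 − β)).
f' = 2935.2 × √(1.5430/0.4570) = 2935.2 × 1.83749 ≈ 5393.4 MHz.

5393.4 MHz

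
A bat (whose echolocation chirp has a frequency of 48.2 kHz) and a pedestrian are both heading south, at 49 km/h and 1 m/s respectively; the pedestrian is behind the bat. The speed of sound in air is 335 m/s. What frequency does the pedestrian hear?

49 km/h = 13.61 m/s.
The pedestrian is behind, so the bat is moving away from it while the pedestrian is moving toward the bat.
With source receding and observer approaching, f' = f · (v + v_o)/(v + v_s).
f' = 48.2 × (335 + 1)/(335 + 13.61) = 48.2 × 336/348.61 ≈ 46.5 kHz.

46.5 kHz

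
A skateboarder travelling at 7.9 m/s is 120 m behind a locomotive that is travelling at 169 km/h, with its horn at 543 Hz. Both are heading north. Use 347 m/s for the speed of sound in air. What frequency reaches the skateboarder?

489 Hz

169 km/h = 46.94 m/s.
The skateboarder is behind, so the locomotive is moving away from it while the skateboarder is moving toward the locomotive.
Both move, so f' = f · (v + v_o)/(v + v_s).
f' = 543 × (347 + 7.9)/(347 + 46.94) = 543 × 354.9/393.94 ≈ 489 Hz.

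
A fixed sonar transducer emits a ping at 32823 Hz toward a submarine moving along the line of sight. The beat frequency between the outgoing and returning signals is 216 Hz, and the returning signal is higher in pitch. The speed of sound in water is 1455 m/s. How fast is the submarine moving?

4.8 m/s

Double Doppler shift off a moving reflector: f₂ = f₀ · (v + u)/(v − u) (u > 0 toward emitter).
Returning signal is higher, so f₂ = f₀ + Δf = 32823 + 216 = 33039 Hz.
Rearranging, u = v · (f₂ − f₀)/(f₂ + f₀) = 1455 × 216/65862 ≈ 4.8 m/s.
So the submarine is moving at 4.8 m/s toward the emitter.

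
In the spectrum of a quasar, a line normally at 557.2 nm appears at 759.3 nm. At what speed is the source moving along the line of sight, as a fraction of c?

λ'/λ₀ = 1.3627 > 1 (redshift), so the source is receding.
λ'/λ₀ = √((1 + β)/(1 − β)) for a receding source ⇒ β = (r² − 1)/(r² + 1) with r = λ'/λ₀.
β = (1.8570 − 1)/(1.8570 + 1) ≈ 0.300.

0.300c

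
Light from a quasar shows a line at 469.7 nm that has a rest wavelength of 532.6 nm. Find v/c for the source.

0.125c

λ'/λ₀ = 0.8819 < 1 (blueshift), so the source is approaching.
λ'/λ₀ = √((1 − β)/(1 + β)) for an approaching source ⇒ β = (1 − r²)/(1 + r²) with r = λ'/λ₀.
β = (1 − 0.7777)/(1 + 0.7777) ≈ 0.125.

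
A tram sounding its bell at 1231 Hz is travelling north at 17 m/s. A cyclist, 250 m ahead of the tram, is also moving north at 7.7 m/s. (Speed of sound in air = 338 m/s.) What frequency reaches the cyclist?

The cyclist is ahead, so the tram is moving toward it while the cyclist is moving away from the tram.
Both move, so f' = f · (v − v_o)/(v − v_s).
f' = 1231 × (338 − 7.7)/(338 − 17) = 1231 × 330.3/321 ≈ 1267 Hz.

1267 Hz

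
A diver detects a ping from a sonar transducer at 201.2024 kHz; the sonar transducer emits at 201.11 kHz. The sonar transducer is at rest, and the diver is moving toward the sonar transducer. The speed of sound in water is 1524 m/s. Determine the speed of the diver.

0.70 m/s

f' = f · (v + v_o)/v ⇒ v_o = v · |f'/f − 1|.
v_o = 1524 × |201.2024/201.11 − 1| = 1524 × 0.0004595 ≈ 0.70 m/s.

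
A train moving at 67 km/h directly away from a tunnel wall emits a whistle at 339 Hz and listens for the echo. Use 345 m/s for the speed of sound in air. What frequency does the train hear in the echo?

67 km/h = 18.61 m/s.
The tunnel wall receives the sound from a moving source: f₁ = f₀ · v/(v + v_e) = 339 × 345/363.61 ≈ 322 Hz.
On the return leg the train is a moving observer: f₂ = f₁ · (v − v_e)/v = 322 × 326.39/345 ≈ 304 Hz.

304 Hz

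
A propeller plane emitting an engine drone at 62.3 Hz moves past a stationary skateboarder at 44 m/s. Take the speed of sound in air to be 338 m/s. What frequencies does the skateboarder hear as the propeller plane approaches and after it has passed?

72 Hz approaching; 55 Hz receding

Approaching: f₁ = f · v/(v − v_s) = 62.3 × 338/294 ≈ 72 Hz.
Receding: f₂ = f · v/(v + v_s) = 62.3 × 338/382 ≈ 55 Hz.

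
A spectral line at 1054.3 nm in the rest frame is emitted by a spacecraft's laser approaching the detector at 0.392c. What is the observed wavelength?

Relativistic Doppler for wavelength: λ' = λ₀ · √((1 − β)/(1 + β)).
λ' = 1054.3 × √(0.6080/1.3920) = 1054.3 × 0.66089 ≈ 696.8 nm.

696.8 nm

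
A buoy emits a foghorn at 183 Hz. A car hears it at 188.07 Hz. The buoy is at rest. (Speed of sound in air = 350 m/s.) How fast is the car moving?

9.7 m/s

f' > f, so the car is approaching.
f' = f · (v + v_o)/v ⇒ v_o = v · |f'/f − 1|.
v_o = 350 × |188.07/183 − 1| = 350 × 0.0277 ≈ 9.7 m/s.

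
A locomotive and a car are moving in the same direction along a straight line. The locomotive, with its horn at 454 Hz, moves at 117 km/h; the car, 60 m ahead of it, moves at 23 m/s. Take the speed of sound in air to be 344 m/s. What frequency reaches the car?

117 km/h = 32.5 m/s.
The car is ahead, so the locomotive is moving toward it while the car is moving away from the locomotive.
General Doppler shift: f' = f · (v − v_o)/(v − v_s).
f' = 454 × (344 − 23)/(344 − 32.5) = 454 × 321/311.5 ≈ 468 Hz.

468 Hz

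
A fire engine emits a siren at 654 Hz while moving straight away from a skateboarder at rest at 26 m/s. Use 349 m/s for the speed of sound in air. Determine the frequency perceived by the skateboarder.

609 Hz

With the source moving away from a stationary observer, f' = f · v/(v + v_s).
f' = 654 × 349/(349 + 26) = 654 × 349/375 ≈ 609 Hz.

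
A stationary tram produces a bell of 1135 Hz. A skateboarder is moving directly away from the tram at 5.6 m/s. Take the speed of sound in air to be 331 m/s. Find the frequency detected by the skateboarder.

1116 Hz

Only the observer moves, away from the source, so f' = f · (v − v_o)/v.
f' = 1135 × (331 − 5.6)/331 = 1135 × 325.4/331 ≈ 1116 Hz.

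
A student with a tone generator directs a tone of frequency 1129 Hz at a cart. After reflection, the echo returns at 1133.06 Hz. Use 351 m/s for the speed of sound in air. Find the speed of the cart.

Double Doppler shift off a moving reflector: f₂ = f₀ · (v + u)/(v − u) (u > 0 toward emitter).
Rearranging, u = v · (f₂ − f₀)/(f₂ + f₀) = 351 × 4.06/2262.06 ≈ 0.63 m/s.
So the cart is moving at 0.63 m/s toward the emitter.

0.63 m/s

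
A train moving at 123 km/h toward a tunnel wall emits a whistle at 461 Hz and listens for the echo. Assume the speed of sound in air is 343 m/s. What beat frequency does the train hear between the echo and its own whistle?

102 Hz

123 km/h = 34.17 m/s.
The tunnel wall receives the sound from a moving source: f₁ = f₀ · v/(v − v_e) = 461 × 343/308.83 ≈ 512.0 Hz.
On the return leg the train is a moving observer: f₂ = f₁ · (v + v_e)/v = 512.0 × 377.17/343 ≈ 563.0 Hz.
Equivalently f₂ = f₀ · (v + v_e)/(v − v_e).
Beat against the emitted tone: |f₂ − f₀| = 2v_e·f₀/(v − v_e) = 2 × 34.17 × 461/308.83 ≈ 102 Hz.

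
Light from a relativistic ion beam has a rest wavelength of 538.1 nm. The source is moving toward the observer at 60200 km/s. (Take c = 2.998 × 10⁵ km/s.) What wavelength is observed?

β = v/c = 60200/299800 = 0.2008.
Relativistic Doppler for wavelength: λ' = λ₀ · √((1 − β)/(1 + β)).
λ' = 538.1 × √(0.7992/1.2008) = 538.1 × 0.81582 ≈ 439.0 nm.

439.0 nm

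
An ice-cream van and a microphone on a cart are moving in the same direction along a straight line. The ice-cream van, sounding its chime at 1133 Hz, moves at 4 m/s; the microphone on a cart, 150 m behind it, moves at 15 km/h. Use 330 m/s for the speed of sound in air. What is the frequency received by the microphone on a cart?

1134 Hz

15 km/h = 4.167 m/s.
The microphone on a cart is behind, so the ice-cream van is moving away from it while the microphone on a cart is moving toward the ice-cream van.
General Doppler shift: f' = f · (v + v_o)/(v + v_s).
f' = 1133 × (330 + 4.167)/(330 + 4) = 1133 × 334.17/334 ≈ 1134 Hz.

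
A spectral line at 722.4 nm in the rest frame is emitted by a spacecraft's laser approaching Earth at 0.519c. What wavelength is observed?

406.5 nm

Relativistic Doppler for wavelength: λ' = λ₀ · √((1 − β)/(1 + β)).
λ' = 722.4 × √(0.4810/1.5190) = 722.4 × 0.56272 ≈ 406.5 nm.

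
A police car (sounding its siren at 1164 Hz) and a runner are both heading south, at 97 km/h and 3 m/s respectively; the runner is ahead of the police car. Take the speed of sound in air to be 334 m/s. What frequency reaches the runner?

97 km/h = 26.94 m/s.
The runner is ahead, so the police car is moving toward it while the runner is moving away from the police car.
Both move, so f' = f · (v − v_o)/(v − v_s).
f' = 1164 × (334 − 3)/(334 − 26.94) = 1164 × 331/307.06 ≈ 1255 Hz.

1255 Hz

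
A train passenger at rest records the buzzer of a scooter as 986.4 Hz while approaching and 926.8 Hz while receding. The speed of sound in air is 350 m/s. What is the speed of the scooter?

10.9 m/s

f₁/f₂ = (v + v_s)/(v − v_s), so v_s = v · (f₁ − f₂)/(f₁ + f₂).
v_s = 350 × (986.4 − 926.8)/(986.4 + 926.8) = 350 × 59.6/1913.2 ≈ 10.9 m/s.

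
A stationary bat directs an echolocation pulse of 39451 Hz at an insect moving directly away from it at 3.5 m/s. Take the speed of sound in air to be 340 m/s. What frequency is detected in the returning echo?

38647 Hz

The insect first receives the wave as a moving observer: f₁ = f₀ · (v − u)/v = 39451 × (340 − 3.5)/340 ≈ 39045 Hz.
The reflection then acts as a moving source: f₂ = f₁ · v/(v + u) ≈ 38647 Hz.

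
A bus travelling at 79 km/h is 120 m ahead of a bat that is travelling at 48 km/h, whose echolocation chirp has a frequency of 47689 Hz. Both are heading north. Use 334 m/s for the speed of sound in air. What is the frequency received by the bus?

46408 Hz

48 km/h = 13.33 m/s; 79 km/h = 21.94 m/s.
The bus is ahead, so the bat is moving toward it while the bus is moving away from the bat.
With source approaching and observer receding, f' = f · (v − v_o)/(v − v_s).
f' = 47689 × (334 − 21.94)/(334 − 13.33) = 47689 × 312.06/320.67 ≈ 46408 Hz.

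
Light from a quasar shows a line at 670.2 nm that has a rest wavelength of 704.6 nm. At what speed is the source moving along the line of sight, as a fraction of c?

λ'/λ₀ = 0.9512 < 1 (blueshift), so the source is approaching.
λ'/λ₀ = √((1 − β)/(1 + β)) for an approaching source ⇒ β = (1 − r²)/(1 + r²) with r = λ'/λ₀.
β = (1 − 0.9047)/(1 + 0.9047) ≈ 0.050.

0.050c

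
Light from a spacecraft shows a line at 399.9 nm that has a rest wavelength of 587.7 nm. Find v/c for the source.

λ'/λ₀ = 0.6804 < 1 (blueshift), so the source is approaching.
λ'/λ₀ = √((1 − β)/(1 + β)) for an approaching source ⇒ β = (1 − r²)/(1 + r²) with r = λ'/λ₀.
β = (1 − 0.4630)/(1 + 0.4630) ≈ 0.367.

0.367c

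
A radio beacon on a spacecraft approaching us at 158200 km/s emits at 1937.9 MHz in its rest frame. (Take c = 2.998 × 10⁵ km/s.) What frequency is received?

3485.2 MHz

β = v/c = 158200/299800 = 0.5277.
Relativistic Doppler for frequency: f' = f₀ · √((1 + β)/(1 − β)).
f' = 1937.9 × √(1.5277/0.4723) = 1937.9 × 1.79846 ≈ 3485.2 MHz.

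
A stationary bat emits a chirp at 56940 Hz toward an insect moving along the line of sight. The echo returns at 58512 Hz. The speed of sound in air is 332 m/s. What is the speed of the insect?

4.5 m/s

Double Doppler shift off a moving reflector: f₂ = f₀ · (v + u)/(v − u) (u > 0 toward emitter).
Rearranging, u = v · (f₂ − f₀)/(f₂ + f₀) = 332 × 1572/115452 ≈ 4.5 m/s.
So the insect is moving at 4.5 m/s toward the emitter.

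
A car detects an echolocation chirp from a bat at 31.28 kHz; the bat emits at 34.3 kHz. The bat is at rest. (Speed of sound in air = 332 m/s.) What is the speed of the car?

f' < f, so the car is receding.
f' = f · (v − v_o)/v ⇒ v_o = v · |f'/f − 1|.
v_o = 332 × |31.28/34.3 − 1| = 332 × 0.08805 ≈ 29 m/s.

29 m/s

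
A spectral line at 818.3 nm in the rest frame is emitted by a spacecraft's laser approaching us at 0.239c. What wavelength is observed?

641.3 nm

Relativistic Doppler for wavelength: λ' = λ₀ · √((1 − β)/(1 + β)).
λ' = 818.3 × √(0.7610/1.2390) = 818.3 × 0.78371 ≈ 641.3 nm.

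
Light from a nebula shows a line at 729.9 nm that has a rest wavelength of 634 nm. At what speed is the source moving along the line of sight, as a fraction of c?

λ'/λ₀ = 1.1513 > 1 (redshift), so the source is receding.
λ'/λ₀ = √((1 + β)/(1 − β)) for a receding source ⇒ β = (r² − 1)/(r² + 1) with r = λ'/λ₀.
β = (1.3254 − 1)/(1.3254 + 1) ≈ 0.140.

0.140c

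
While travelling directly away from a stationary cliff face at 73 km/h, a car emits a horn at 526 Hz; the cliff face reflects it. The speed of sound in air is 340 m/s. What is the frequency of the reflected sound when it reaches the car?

467 Hz

73 km/h = 20.28 m/s.
The cliff face receives the sound from a moving source: f₁ = f₀ · v/(v + v_e) = 526 × 340/360.28 ≈ 496 Hz.
On the return leg the car is a moving observer: f₂ = f₁ · (v − v_e)/v = 496 × 319.72/340 ≈ 467 Hz.
Equivalently f₂ = f₀ · (v − v_e)/(v + v_e).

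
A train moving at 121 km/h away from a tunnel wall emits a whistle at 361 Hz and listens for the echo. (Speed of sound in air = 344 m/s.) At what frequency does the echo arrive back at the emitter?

121 km/h = 33.61 m/s.
The tunnel wall receives the sound from a moving source: f₁ = f₀ · v/(v + v_e) = 361 × 344/377.61 ≈ 329 Hz.
On the return leg the train is a moving observer: f₂ = f₁ · (v − v_e)/v = 329 × 310.39/344 ≈ 297 Hz.

297 Hz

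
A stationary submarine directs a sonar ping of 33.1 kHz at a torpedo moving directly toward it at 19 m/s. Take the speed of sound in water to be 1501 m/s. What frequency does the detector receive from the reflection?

At the torpedo (a moving observer), f₁ = f₀ · (v + u)/v = 33.1 × 1520/1501 ≈ 33.5 kHz.
The reflection then acts as a moving source: f₂ = f₁ · v/(v − u) ≈ 33.9 kHz.
Equivalently f₂ = f₀ · (v + u)/(v − u).

33.9 kHz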